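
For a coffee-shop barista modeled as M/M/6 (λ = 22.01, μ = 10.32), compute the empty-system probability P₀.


a = λ/μ = 22.01/10.32 = 2.1328; ρ = a/c = 0.3555
Σ_{k=0}^{5} a^k/k! (terms k=0..5) = 1.00000 + 2.13275 + 2.27432 + 1.61685 + 0.86209 + 0.36772 = 8.25373
Tail: a^6/(6!(1−ρ)) = 94.11136/(720·0.6445) = 0.20280
P₀ = 1/(8.25373 + 0.20280) = 1/8.45652 = 0.118252

Final: 0.118252


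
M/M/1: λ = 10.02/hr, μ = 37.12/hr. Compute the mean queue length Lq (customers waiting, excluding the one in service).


ρ = 10.02/37.12 = 0.2699
Lq = ρ²/(1−ρ) = 0.07287/0.7301 = 0.09981

Final: 0.09981


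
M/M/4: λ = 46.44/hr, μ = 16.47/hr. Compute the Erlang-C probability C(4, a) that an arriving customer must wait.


a = λ/μ = 2.8197; ρ = a/4 = 0.7049
P₀ = 0.048883 (from M/M/c formula)
C(c,a) = [a^c/(c!(1−ρ))]·P₀ = [63.21126/(24·0.2951)]·0.048883
= 8.92566·0.048883 = 0.436315

Final: 0.436315


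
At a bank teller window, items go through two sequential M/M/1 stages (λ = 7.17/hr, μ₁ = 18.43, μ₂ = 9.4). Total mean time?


Each node sees arrival rate λ = 7.17/hr (tandem ⇒ throughput preserved).
W₁ = 1/(μ₁−λ) = 1/(18.43−7.17) = 0.08881 hr
W₂ = 1/(μ₂−λ) = 1/(9.4−7.17) = 0.44843 hr
W_total = W₁ + W₂ = 0.08881 + 0.44843 = 0.53724 hr

Final: 0.53724 hr


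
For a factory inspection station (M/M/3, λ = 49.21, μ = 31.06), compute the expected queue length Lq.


a = λ/μ = 1.5844; ρ = a/3 = 0.5281
P₀ = 0.190691
Lq = P₀·a^c·ρ / (c!·(1−ρ)²) = 0.190691·3.97700·0.5281/(6·0.22267)
= 0.29978

Final: 0.29978


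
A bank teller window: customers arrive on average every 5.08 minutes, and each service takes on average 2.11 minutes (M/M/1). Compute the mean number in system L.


λ = 60/5.08 = 11.8110 /hr
μ = 60/2.11 = 28.4360 /hr
ρ = λ/μ = 11.8110/28.4360 = 0.4154
L = ρ/(1−ρ) = 0.4154/0.5846 = 0.7104

Final: 0.7104


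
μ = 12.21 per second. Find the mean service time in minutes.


Mean service time = 1/μ = 1/12.21 second = 0.08190 second
In minutes: 0.08190 × 0.0166667 = 0.001365 min

Final: 0.001365 min


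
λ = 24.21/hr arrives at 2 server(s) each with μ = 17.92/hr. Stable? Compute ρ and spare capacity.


Total capacity cμ = 2·17.92 = 35.84/hr
ρ = λ/(cμ) = 24.21/35.84 = 0.6755
Stable ⇔ ρ < 1: YES
Spare capacity = cμ − λ = 35.84 − 24.21 = 11.63/hr

Final: ρ = 0.6755; stable; margin = 11.63/hr


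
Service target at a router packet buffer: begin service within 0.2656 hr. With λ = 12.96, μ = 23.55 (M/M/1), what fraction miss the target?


ρ = 12.96/23.55 = 0.5503
P(Wq > t) = ρ·e^{−(μ−λ)t} = 0.5503·e^{−2.8127}
= 0.5503·0.060042 = 0.033042

Final: 0.033042


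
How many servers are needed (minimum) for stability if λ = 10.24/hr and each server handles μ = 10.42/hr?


Stability requires cμ > λ ⇔ c > λ/μ.
λ/μ = 10.24/10.42 = 0.9827
Minimum integer c = ⌊0.9827⌋ + 1 = 1
Check: 1·10.42 = 10.42 > 10.24, while 0·10.42 = 0.00 ≤ 10.24

Final: 1 servers


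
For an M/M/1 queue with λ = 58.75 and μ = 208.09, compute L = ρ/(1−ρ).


ρ = λ/μ = 58.75/208.09 = 0.2823
L = ρ/(1−ρ) = 0.2823/(1 − 0.2823) = 0.2823/0.7177 = 0.3934

Final: 0.3934


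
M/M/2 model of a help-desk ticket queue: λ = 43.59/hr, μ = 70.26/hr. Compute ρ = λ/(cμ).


ρ = λ/(cμ) = 43.59/(2·70.26) = 43.59/140.52 = 0.3102

Final: 0.3102


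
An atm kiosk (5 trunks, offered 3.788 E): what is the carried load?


B(5,3.788) = 0.180039 (Erlang-B)
Carried load = a(1 − B) = 3.788·(1 − 0.180039) = 3.788·0.819961 = 3.1060 E

Final: 3.1060 Erlangs


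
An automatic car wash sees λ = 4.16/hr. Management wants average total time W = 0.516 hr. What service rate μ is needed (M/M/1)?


W = 1/(μ−λ) ⇒ μ − λ = 1/W = 1/0.516 = 1.9380
μ = λ + 1/W = 4.16 + 1.9380 = 6.0980 per hr

Final: 6.0980 /hr


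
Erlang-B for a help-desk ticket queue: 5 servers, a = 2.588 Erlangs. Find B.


B(c,a) = (a^c/c!) / Σ_{k=0}^{c} a^k/k!
a^5/5! = 0.967476
Σ terms (k=0..5): 1.00000 + 2.58800 + 3.34887 + 2.88896 + 1.86916 + 0.96748 = 12.662465
B = 0.967476/12.662465 = 0.076405

Final: 0.076405


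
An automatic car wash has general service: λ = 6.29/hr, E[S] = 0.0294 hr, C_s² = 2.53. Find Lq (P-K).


ρ = λ·E[S] = 6.29·0.0294 = 0.1849
Lq = ρ²(1+C_s²)/(2(1−ρ)) = 0.03420·(1+2.53)/(2·0.8151)
= 0.03420·3.5300/1.6301 = 0.07405

Final: 0.07405


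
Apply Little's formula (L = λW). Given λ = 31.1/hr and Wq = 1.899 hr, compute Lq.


Lq = λWq = 31.1·1.899 = 59.0589

Final: 59.0589


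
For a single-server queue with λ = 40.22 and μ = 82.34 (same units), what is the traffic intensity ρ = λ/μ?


ρ = λ/μ = 40.22/82.34 = 0.4885

Final: 0.4885


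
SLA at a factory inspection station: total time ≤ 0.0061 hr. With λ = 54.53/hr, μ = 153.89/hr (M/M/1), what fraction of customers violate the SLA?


W ~ Exponential(μ−λ) for M/M/1.
μ − λ = 153.89 − 54.53 = 99.3600
P(W > t) = e^{−(μ−λ)t} = e^{−0.6061} = 0.545476

Final: 0.545476


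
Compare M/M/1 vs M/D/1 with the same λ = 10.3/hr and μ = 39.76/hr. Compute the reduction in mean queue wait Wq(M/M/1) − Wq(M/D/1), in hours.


ρ = 10.3/39.76 = 0.2591
Wq(M/M/1) = ρ/(μ−λ) = 0.2591/29.46 = 0.008793 hr
Wq(M/D/1) = ρ/(2(μ−λ)) = 0.004397 hr
Savings = 0.008793 − 0.004397 = 0.004397 hr

Final: 0.004397 hr


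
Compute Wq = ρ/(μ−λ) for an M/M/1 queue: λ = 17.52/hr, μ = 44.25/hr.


ρ = 17.52/44.25 = 0.3959
Wq = ρ/(μ−λ) = 0.3959/(44.25 − 17.52) = 0.3959/26.73 = 0.01481 hr

Final: 0.01481 hr


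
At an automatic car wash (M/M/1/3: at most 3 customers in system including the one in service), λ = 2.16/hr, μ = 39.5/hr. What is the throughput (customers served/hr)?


ρ = 0.05468; P_K = (1−ρ)ρ^3/(1−ρ^4) = 0.0001546
λ_eff = λ(1 − P_K) = 2.16·(1 − 0.0001546) = 2.16·0.999845 = 2.1597 /hr

Final: 2.1597 /hr


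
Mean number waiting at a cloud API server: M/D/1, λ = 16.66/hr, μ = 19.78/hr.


ρ = 16.66/19.78 = 0.8423
M/D/1: Lq = ρ²/(2(1−ρ)) = 0.7094/(2·0.1577) = 2.24874

Final: 2.24874


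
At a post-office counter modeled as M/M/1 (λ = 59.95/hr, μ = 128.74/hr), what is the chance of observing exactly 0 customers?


ρ = 59.95/128.74 = 0.4657
P_n = (1−ρ)·ρ^n = (1 − 0.4657)·0.4657^0 = 0.5343·1.000000 = 0.534333

Final: 0.534333


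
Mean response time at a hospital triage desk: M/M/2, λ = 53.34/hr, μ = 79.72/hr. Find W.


a = 0.6691; ρ = 0.3345; P₀ = 0.498637
Lq = P₀·a^c·ρ/(c!(1−ρ)²) = 0.08432
Wq = Lq/λ = 0.08432/53.34 = 0.001581 hr
W = Wq + 1/μ = 0.001581 + 0.01254 = 0.01412 hr

Final: 0.01412 hr


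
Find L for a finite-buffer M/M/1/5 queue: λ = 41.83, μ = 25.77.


ρ = 41.83/25.77 = 1.6232
L = ρ[1 − (K+1)ρ^K + Kρ^(K+1)] / [(1−ρ)(1−ρ^(K+1))]
Numerator: 1.6232·(1 − 6·11.268529 + 5·18.291136) = 40.327731
Denominator: (-0.6232)·(-17.291136) = 10.775927
L = 40.327731/10.775927 = 3.7424

Final: 3.7424


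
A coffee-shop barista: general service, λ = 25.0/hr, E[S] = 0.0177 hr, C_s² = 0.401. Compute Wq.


ρ = λ·E[S] = 25.0·0.0177 = 0.4425
E[S²] = E[S]²(1+C_s²) = 0.0177²·(1+0.401) = 0.0004389
Wq = λ·E[S²]/(2(1−ρ)) = 25.0·0.0004389/(2·0.5575) = 0.009841 hr

Final: 0.009841 hr


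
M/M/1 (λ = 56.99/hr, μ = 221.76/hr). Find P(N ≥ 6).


ρ = 56.99/221.76 = 0.2570
P(N ≥ n) = ρ^n = 0.2570^6 = 0.0002881

Final: 0.0002881


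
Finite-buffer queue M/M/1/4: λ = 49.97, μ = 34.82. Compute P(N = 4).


ρ = λ/μ = 49.97/34.82 = 1.4351
P_K = (1−ρ)ρ^K/(1−ρ^(K+1)) = (-0.4351·4.241528)/(1 − 6.086995)
= -1.845467/-5.086995 = 0.362781

Final: 0.362781


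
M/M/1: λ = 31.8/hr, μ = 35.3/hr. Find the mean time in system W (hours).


W = 1/(μ−λ) = 1/(35.3 − 31.8) = 1/3.50 = 0.2857 hr

Final: 0.2857 hr


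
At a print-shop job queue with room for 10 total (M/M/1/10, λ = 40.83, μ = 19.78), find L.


ρ = 40.83/19.78 = 2.0642
L = ρ[1 − (K+1)ρ^K + Kρ^(K+1)] / [(1−ρ)(1−ρ^(K+1))]
Numerator: 2.0642·(1 − 11·1404.529698 + 10·2899.239008) = 27956.708474
Denominator: (-1.0642)·(-2898.239008) = 3084.324121
L = 27956.708474/3084.324121 = 9.0641

Final: 9.0641


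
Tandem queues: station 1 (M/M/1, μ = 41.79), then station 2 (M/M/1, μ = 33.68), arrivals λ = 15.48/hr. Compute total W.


Each node sees arrival rate λ = 15.48/hr (tandem ⇒ throughput preserved).
W₁ = 1/(μ₁−λ) = 1/(41.79−15.48) = 0.03801 hr
W₂ = 1/(μ₂−λ) = 1/(33.68−15.48) = 0.05495 hr
W_total = W₁ + W₂ = 0.03801 + 0.05495 = 0.09295 hr

Final: 0.09295 hr


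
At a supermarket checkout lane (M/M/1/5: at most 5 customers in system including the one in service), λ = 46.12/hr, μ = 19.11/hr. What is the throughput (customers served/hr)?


ρ = 2.4134; P_K = (1−ρ)ρ^5/(1−ρ^6) = 0.588625
λ_eff = λ(1 − P_K) = 46.12·(1 − 0.588625) = 46.12·0.411375 = 18.9726 /hr

Final: 18.9726 /hr


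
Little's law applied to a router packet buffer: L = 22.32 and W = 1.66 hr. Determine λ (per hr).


λ = L/W = 22.32/1.66 = 13.4458 /hr

Final: 13.4458 /hr


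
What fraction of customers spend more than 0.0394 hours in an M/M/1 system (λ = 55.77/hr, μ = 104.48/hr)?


W ~ Exponential(μ−λ) for M/M/1.
μ − λ = 104.48 − 55.77 = 48.7100
P(W > t) = e^{−(μ−λ)t} = e^{−1.9192} = 0.146728

Final: 0.146728


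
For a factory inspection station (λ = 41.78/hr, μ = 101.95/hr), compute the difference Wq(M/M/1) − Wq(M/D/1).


ρ = 41.78/101.95 = 0.4098
Wq(M/M/1) = ρ/(μ−λ) = 0.4098/60.17 = 0.006811 hr
Wq(M/D/1) = ρ/(2(μ−λ)) = 0.003405 hr
Savings = 0.006811 − 0.003405 = 0.003405 hr

Final: 0.003405 hr


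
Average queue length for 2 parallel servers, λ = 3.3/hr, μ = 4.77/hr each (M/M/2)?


a = λ/μ = 0.6918; ρ = a/2 = 0.3459
P₀ = 0.485981
Lq = P₀·a^c·ρ / (c!·(1−ρ)²) = 0.485981·0.47862·0.3459/(2·0.42783)
= 0.09403

Final: 0.09403


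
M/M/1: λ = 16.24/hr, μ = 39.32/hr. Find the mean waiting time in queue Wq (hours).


ρ = 16.24/39.32 = 0.4130
Wq = ρ/(μ−λ) = 0.4130/(39.32 − 16.24) = 0.4130/23.08 = 0.01790 hr

Final: 0.01790 hr


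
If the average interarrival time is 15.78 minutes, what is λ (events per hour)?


λ = 1/(interarrival time) in consistent units.
1 hour = 60 min, so λ = 60/15.78 = 3.8023 per hour

Final: 3.8023 /hr


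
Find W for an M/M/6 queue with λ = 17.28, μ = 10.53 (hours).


a = 1.6410; ρ = 0.2735; P₀ = 0.193696
Lq = P₀·a^c·ρ/(c!(1−ρ)²) = 0.002723
Wq = Lq/λ = 0.002723/17.28 = 0.0001576 hr
W = Wq + 1/μ = 0.0001576 + 0.09497 = 0.09512 hr

Final: 0.09512 hr


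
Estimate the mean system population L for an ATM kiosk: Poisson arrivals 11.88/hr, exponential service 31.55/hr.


ρ = λ/μ = 11.88/31.55 = 0.3765
L = ρ/(1−ρ) = 0.3765/(1 − 0.3765) = 0.3765/0.6235 = 0.6040

Final: 0.6040


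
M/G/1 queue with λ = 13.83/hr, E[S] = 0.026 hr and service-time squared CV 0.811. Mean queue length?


ρ = λ·E[S] = 13.83·0.026 = 0.3596
Lq = ρ²(1+C_s²)/(2(1−ρ)) = 0.1293·(1+0.811)/(2·0.6404)
= 0.1293·1.8110/1.2808 = 0.18282

Final: 0.18282


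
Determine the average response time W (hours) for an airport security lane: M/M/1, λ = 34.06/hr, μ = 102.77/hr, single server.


W = 1/(μ−λ) = 1/(102.77 − 34.06) = 1/68.71 = 0.01455 hr

Final: 0.01455 hr


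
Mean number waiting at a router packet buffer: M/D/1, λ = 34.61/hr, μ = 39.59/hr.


ρ = 34.61/39.59 = 0.8742
M/D/1: Lq = ρ²/(2(1−ρ)) = 0.7642/(2·0.1258) = 3.03779

Final: 3.03779


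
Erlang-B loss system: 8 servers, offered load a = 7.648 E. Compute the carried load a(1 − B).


B(8,7.648) = 0.215847 (Erlang-B)
Carried load = a(1 − B) = 7.648·(1 − 0.215847) = 7.648·0.784153 = 5.9972 E

Final: 5.9972 Erlangs


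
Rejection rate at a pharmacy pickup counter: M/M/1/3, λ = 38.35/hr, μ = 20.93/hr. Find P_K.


ρ = λ/μ = 38.35/20.93 = 1.8323
P_K = (1−ρ)ρ^K/(1−ρ^(K+1)) = (-0.8323·6.151605)/(1 − 11.271574)
= -5.119969/-10.271574 = 0.498460

Final: 0.498460


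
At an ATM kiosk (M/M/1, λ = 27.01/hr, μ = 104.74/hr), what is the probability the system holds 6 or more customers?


ρ = 27.01/104.74 = 0.2579
P(N ≥ n) = ρ^n = 0.2579^6 = 0.0002941

Final: 0.0002941


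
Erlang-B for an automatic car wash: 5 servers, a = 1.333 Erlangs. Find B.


B(c,a) = (a^c/c!) / Σ_{k=0}^{c} a^k/k!
a^5/5! = 0.035073
Σ terms (k=0..5): 1.00000 + 1.33300 + 0.88844 + 0.39477 + 0.13156 + 0.03507 = 3.782838
B = 0.035073/3.782838 = 0.009272

Final: 0.009272


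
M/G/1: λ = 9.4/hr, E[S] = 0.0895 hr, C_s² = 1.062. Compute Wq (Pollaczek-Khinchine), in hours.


ρ = λ·E[S] = 9.4·0.0895 = 0.8413
E[S²] = E[S]²(1+C_s²) = 0.0895²·(1+1.062) = 0.016517
Wq = λ·E[S²]/(2(1−ρ)) = 9.4·0.016517/(2·0.1587) = 0.48917 hr

Final: 0.48917 hr


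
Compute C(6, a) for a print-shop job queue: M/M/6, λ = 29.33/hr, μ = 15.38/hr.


a = λ/μ = 1.9070; ρ = a/6 = 0.3178
P₀ = 0.148358 (from M/M/c formula)
C(c,a) = [a^c/(c!(1−ρ))]·P₀ = [48.09881/(720·0.6822)]·0.148358
= 0.09793·0.148358 = 0.014529

Final: 0.014529


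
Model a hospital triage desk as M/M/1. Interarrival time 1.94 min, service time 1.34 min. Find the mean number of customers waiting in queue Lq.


λ = 60/1.94 = 30.9278 /hr
μ = 60/1.34 = 44.7761 /hr
ρ = λ/μ = 30.9278/44.7761 = 0.6907
Lq = ρ²/(1−ρ) = 0.4771/0.3093 = 1.5426

Final: 1.5426


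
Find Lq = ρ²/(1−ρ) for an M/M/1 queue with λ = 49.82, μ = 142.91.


ρ = 49.82/142.91 = 0.3486
Lq = ρ²/(1−ρ) = 0.1215/0.6514 = 0.1866

Final: 0.1866


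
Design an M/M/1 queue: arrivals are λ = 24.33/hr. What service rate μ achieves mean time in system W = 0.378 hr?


W = 1/(μ−λ) ⇒ μ − λ = 1/W = 1/0.378 = 2.6455
μ = λ + 1/W = 24.33 + 2.6455 = 26.9755 per hr

Final: 26.9755 /hr


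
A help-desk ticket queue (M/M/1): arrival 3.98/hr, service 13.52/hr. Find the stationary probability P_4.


ρ = 3.98/13.52 = 0.2944
P_n = (1−ρ)·ρ^n = (1 − 0.2944)·0.2944^4 = 0.7056·0.007510 = 0.005299

Final: 0.005299


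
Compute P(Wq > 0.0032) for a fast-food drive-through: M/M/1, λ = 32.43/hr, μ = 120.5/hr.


ρ = 32.43/120.5 = 0.2691
P(Wq > t) = ρ·e^{−(μ−λ)t} = 0.2691·e^{−0.2818}
= 0.2691·0.754406 = 0.203032

Final: 0.203032


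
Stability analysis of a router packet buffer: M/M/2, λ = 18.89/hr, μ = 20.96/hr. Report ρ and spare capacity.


Total capacity cμ = 2·20.96 = 41.92/hr
ρ = λ/(cμ) = 18.89/41.92 = 0.4506
Stable ⇔ ρ < 1: YES
Spare capacity = cμ − λ = 41.92 − 18.89 = 23.03/hr

Final: ρ = 0.4506; stable; margin = 23.03/hr


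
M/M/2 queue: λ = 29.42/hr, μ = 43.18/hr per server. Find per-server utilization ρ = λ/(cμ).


ρ = λ/(cμ) = 29.42/(2·43.18) = 29.42/86.36 = 0.3407

Final: 0.3407


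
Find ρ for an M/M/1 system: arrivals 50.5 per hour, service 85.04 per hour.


ρ = λ/μ = 50.5/85.04 = 0.5938

Final: 0.5938


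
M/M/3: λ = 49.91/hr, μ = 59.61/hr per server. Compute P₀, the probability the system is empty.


a = λ/μ = 49.91/59.61 = 0.8373; ρ = a/c = 0.2791
Σ_{k=0}^{2} a^k/k! (terms k=0..2) = 1.00000 + 0.83728 + 0.35052 = 2.18779
Tail: a^3/(3!(1−ρ)) = 0.58696/(6·0.7209) = 0.13570
P₀ = 1/(2.18779 + 0.13570) = 1/2.32349 = 0.430387

Final: 0.430387


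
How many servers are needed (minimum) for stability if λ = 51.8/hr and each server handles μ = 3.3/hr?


Stability requires cμ > λ ⇔ c > λ/μ.
λ/μ = 51.8/3.3 = 15.6970
Minimum integer c = ⌊15.6970⌋ + 1 = 16
Check: 16·3.3 = 52.80 > 51.8, while 15·3.3 = 49.50 ≤ 51.8

Final: 16 servers


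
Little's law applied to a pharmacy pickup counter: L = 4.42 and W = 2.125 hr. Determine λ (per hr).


λ = L/W = 4.42/2.125 = 2.0800 /hr

Final: 2.0800 /hr


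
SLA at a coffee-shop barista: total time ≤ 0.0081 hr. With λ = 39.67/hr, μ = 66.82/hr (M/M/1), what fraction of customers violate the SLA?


W ~ Exponential(μ−λ) for M/M/1.
μ − λ = 66.82 − 39.67 = 27.1500
P(W > t) = e^{−(μ−λ)t} = e^{−0.2199} = 0.802587

Final: 0.802587


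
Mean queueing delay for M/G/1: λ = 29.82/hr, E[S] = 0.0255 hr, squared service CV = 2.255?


ρ = λ·E[S] = 29.82·0.0255 = 0.7604
E[S²] = E[S]²(1+C_s²) = 0.0255²·(1+2.255) = 0.002117
Wq = λ·E[S²]/(2(1−ρ)) = 29.82·0.002117/(2·0.2396) = 0.13172 hr

Final: 0.13172 hr


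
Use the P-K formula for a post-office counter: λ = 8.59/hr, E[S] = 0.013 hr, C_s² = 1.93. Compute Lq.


ρ = λ·E[S] = 8.59·0.013 = 0.1117
Lq = ρ²(1+C_s²)/(2(1−ρ)) = 0.01247·(1+1.93)/(2·0.8883)
= 0.01247·2.9300/1.7767 = 0.02057

Final: 0.02057


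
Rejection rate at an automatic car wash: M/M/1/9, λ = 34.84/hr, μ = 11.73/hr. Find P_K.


ρ = λ/μ = 34.84/11.73 = 2.9702
P_K = (1−ρ)ρ^K/(1−ρ^(K+1)) = (-1.9702·17989.587619)/(1 − 53431.989142)
= -35442.401523/-53430.989142 = 0.663330

Final: 0.663330


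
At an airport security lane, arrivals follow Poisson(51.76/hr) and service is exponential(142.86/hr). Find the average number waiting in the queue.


ρ = 51.76/142.86 = 0.3623
Lq = ρ²/(1−ρ) = 0.1313/0.6377 = 0.2059

Final: 0.2059


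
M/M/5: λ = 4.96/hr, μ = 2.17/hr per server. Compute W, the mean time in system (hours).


a = 2.2857; ρ = 0.4571; P₀ = 0.100168
Lq = P₀·a^c·ρ/(c!(1−ρ)²) = 0.08079
Wq = Lq/λ = 0.08079/4.96 = 0.01629 hr
W = Wq + 1/μ = 0.01629 + 0.46083 = 0.47712 hr

Final: 0.47712 hr


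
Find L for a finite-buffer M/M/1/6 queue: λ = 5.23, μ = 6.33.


ρ = 5.23/6.33 = 0.8262
L = ρ[1 − (K+1)ρ^K + Kρ^(K+1)] / [(1−ρ)(1−ρ^(K+1))]
Numerator: 0.8262·(1 − 7·0.318118 + 6·0.262837) = 0.289340
Denominator: (0.1738)·(0.737163) = 0.128101
L = 0.289340/0.128101 = 2.2587

Final: 2.2587


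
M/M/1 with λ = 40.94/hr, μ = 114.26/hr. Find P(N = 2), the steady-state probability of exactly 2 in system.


ρ = 40.94/114.26 = 0.3583
P_n = (1−ρ)·ρ^n = (1 − 0.3583)·0.3583^2 = 0.6417·0.128383 = 0.082383

Final: 0.082383


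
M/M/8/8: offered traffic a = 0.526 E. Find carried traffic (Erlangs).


B(8,0.526) = 0.00000008589 (Erlang-B)
Carried load = a(1 − B) = 0.526·(1 − 0.00000008589) = 0.526·1.000000 = 0.5260 E

Final: 0.5260 Erlangs


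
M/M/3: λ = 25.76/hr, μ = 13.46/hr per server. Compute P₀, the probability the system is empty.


a = λ/μ = 25.76/13.46 = 1.9138; ρ = a/c = 0.6379
Σ_{k=0}^{2} a^k/k! (terms k=0..2) = 1.00000 + 1.91382 + 1.83135 = 4.74517
Tail: a^3/(3!(1−ρ)) = 7.00975/(6·0.3621) = 3.22679
P₀ = 1/(4.74517 + 3.22679) = 1/7.97196 = 0.125440

Final: 0.125440


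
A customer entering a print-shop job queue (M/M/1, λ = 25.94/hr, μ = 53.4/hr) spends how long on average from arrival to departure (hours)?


W = 1/(μ−λ) = 1/(53.4 − 25.94) = 1/27.46 = 0.03642 hr

Final: 0.03642 hr


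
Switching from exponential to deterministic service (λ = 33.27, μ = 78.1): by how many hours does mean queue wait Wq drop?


ρ = 33.27/78.1 = 0.4260
Wq(M/M/1) = ρ/(μ−λ) = 0.4260/44.83 = 0.009502 hr
Wq(M/D/1) = ρ/(2(μ−λ)) = 0.004751 hr
Savings = 0.009502 − 0.004751 = 0.004751 hr

Final: 0.004751 hr


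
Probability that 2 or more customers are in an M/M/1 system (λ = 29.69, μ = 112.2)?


ρ = 29.69/112.2 = 0.2646
P(N ≥ n) = ρ^n = 0.2646^2 = 0.070022

Final: 0.070022


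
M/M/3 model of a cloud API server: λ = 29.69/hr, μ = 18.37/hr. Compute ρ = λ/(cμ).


ρ = λ/(cμ) = 29.69/(3·18.37) = 29.69/55.11 = 0.5387

Final: 0.5387


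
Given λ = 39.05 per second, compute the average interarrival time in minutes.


Mean interarrival time = 1/λ = 1/39.05 second = 0.02561 second
In minutes: 0.02561 × 0.0166667 = 0.0004268 min

Final: 0.0004268 min


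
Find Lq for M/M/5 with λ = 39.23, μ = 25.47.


a = λ/μ = 1.5402; ρ = a/5 = 0.3080
P₀ = 0.213935
Lq = P₀·a^c·ρ / (c!·(1−ρ)²) = 0.213935·8.66856·0.3080/(120·0.47880)
= 0.009943

Final: 0.009943


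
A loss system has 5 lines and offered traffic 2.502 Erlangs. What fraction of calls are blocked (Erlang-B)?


B(c,a) = (a^c/c!) / Σ_{k=0}^{c} a^k/k!
a^5/5! = 0.817063
Σ terms (k=0..5): 1.00000 + 2.50200 + 3.13000 + 2.61042 + 1.63282 + 0.81706 = 11.692305
B = 0.817063/11.692305 = 0.069880

Final: 0.069880


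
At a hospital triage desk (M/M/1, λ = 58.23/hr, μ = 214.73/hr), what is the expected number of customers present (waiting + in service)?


ρ = λ/μ = 58.23/214.73 = 0.2712
L = ρ/(1−ρ) = 0.2712/(1 − 0.2712) = 0.2712/0.7288 = 0.3721

Final: 0.3721


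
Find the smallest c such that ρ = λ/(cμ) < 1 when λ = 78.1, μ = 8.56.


Stability requires cμ > λ ⇔ c > λ/μ.
λ/μ = 78.1/8.56 = 9.1238
Minimum integer c = ⌊9.1238⌋ + 1 = 10
Check: 10·8.56 = 85.60 > 78.1, while 9·8.56 = 77.04 ≤ 78.1

Final: 10 servers


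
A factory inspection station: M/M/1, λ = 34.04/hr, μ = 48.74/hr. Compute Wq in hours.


ρ = 34.04/48.74 = 0.6984
Wq = ρ/(μ−λ) = 0.6984/(48.74 − 34.04) = 0.6984/14.70 = 0.04751 hr

Final: 0.04751 hr


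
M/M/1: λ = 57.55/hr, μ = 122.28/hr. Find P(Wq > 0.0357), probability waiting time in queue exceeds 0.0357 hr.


ρ = 57.55/122.28 = 0.4706
P(Wq > t) = ρ·e^{−(μ−λ)t} = 0.4706·e^{−2.3109}
= 0.4706·0.099176 = 0.046676

Final: 0.046676


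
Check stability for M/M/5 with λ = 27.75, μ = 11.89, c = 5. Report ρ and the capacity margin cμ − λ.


Total capacity cμ = 5·11.89 = 59.45/hr
ρ = λ/(cμ) = 27.75/59.45 = 0.4668
Stable ⇔ ρ < 1: YES
Spare capacity = cμ − λ = 59.45 − 27.75 = 31.70/hr

Final: ρ = 0.4668; stable; margin = 31.70/hr


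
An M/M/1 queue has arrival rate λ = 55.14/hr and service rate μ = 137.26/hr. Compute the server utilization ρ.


ρ = λ/μ = 55.14/137.26 = 0.4017

Final: 0.4017


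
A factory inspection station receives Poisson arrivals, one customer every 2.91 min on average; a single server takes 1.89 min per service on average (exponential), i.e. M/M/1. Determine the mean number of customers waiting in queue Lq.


λ = 60/2.91 = 20.6186 /hr
μ = 60/1.89 = 31.7460 /hr
ρ = λ/μ = 20.6186/31.7460 = 0.6495
Lq = ρ²/(1−ρ) = 0.4218/0.3505 = 1.2035

Final: 1.2035


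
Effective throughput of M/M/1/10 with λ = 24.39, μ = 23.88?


ρ = 1.0214; P_K = (1−ρ)ρ^10/(1−ρ^11) = 0.100815
λ_eff = λ(1 − P_K) = 24.39·(1 − 0.100815) = 24.39·0.899185 = 21.9311 /hr

Final: 21.9311 /hr


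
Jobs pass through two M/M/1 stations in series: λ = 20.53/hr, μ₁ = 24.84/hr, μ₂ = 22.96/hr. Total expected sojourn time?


Each node sees arrival rate λ = 20.53/hr (tandem ⇒ throughput preserved).
W₁ = 1/(μ₁−λ) = 1/(24.84−20.53) = 0.23202 hr
W₂ = 1/(μ₂−λ) = 1/(22.96−20.53) = 0.41152 hr
W_total = W₁ + W₂ = 0.23202 + 0.41152 = 0.64354 hr

Final: 0.64354 hr


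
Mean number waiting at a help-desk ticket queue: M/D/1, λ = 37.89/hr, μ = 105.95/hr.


ρ = 37.89/105.95 = 0.3576
M/D/1: Lq = ρ²/(2(1−ρ)) = 0.1279/(2·0.6424) = 0.09955

Final: 0.09955


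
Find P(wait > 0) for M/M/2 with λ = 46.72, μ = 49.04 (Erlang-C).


a = λ/μ = 0.9527; ρ = a/2 = 0.4763
P₀ = 0.354696 (from M/M/c formula)
C(c,a) = [a^c/(c!(1−ρ))]·P₀ = [0.90762/(2·0.5237)]·0.354696
= 0.86662·0.354696 = 0.307388

Final: 0.307388


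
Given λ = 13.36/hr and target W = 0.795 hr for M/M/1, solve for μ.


W = 1/(μ−λ) ⇒ μ − λ = 1/W = 1/0.795 = 1.2579
μ = λ + 1/W = 13.36 + 1.2579 = 14.6179 per hr

Final: 14.6179 /hr


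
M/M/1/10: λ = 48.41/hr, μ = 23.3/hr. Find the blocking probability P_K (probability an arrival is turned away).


ρ = λ/μ = 48.41/23.3 = 2.0777
P_K = (1−ρ)ρ^K/(1−ρ^(K+1)) = (-1.0777·1498.965427)/(1 − 3114.374091)
= -1615.408664/-3113.374091 = 0.518861

Final: 0.518861


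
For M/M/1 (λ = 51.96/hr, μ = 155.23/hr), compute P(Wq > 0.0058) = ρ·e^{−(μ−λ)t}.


ρ = 51.96/155.23 = 0.3347
P(Wq > t) = ρ·e^{−(μ−λ)t} = 0.3347·e^{−0.5990}
= 0.3347·0.549379 = 0.183893

Final: 0.183893


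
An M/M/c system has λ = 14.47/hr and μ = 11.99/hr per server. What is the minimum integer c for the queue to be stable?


Stability requires cμ > λ ⇔ c > λ/μ.
λ/μ = 14.47/11.99 = 1.2068
Minimum integer c = ⌊1.2068⌋ + 1 = 2
Check: 2·11.99 = 23.98 > 14.47, while 1·11.99 = 11.99 ≤ 14.47

Final: 2 servers


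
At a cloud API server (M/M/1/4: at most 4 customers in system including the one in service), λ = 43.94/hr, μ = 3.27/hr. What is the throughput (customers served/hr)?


ρ = 13.4373; P_K = (1−ρ)ρ^4/(1−ρ^5) = 0.925582
λ_eff = λ(1 − P_K) = 43.94·(1 − 0.925582) = 43.94·0.074418 = 3.2699 /hr

Final: 3.2699 /hr


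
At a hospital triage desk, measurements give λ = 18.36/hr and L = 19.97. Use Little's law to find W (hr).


W = L/λ = 19.97/18.36 = 1.0877 hr

Final: 1.0877 hr


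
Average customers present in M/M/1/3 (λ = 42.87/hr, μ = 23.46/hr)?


ρ = 42.87/23.46 = 1.8274
L = ρ[1 − (K+1)ρ^K + Kρ^(K+1)] / [(1−ρ)(1−ρ^(K+1))]
Numerator: 1.8274·(1 − 4·6.102059 + 3·11.150694) = 18.353778
Denominator: (-0.8274)·(-10.150694) = 8.398336
L = 18.353778/8.398336 = 2.1854

Final: 2.1854


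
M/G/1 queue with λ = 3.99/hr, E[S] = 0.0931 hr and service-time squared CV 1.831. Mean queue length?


ρ = λ·E[S] = 3.99·0.0931 = 0.3715
Lq = ρ²(1+C_s²)/(2(1−ρ)) = 0.1380·(1+1.831)/(2·0.6285)
= 0.1380·2.8310/1.2571 = 0.31076

Final: 0.31076


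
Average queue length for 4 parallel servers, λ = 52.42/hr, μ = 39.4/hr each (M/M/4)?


a = λ/μ = 1.3305; ρ = a/4 = 0.3326
P₀ = 0.262906
Lq = P₀·a^c·ρ / (c!·(1−ρ)²) = 0.262906·3.13331·0.3326/(24·0.44540)
= 0.02563

Final: 0.02563


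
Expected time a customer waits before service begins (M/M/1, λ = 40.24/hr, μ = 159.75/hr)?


ρ = 40.24/159.75 = 0.2519
Wq = ρ/(μ−λ) = 0.2519/(159.75 − 40.24) = 0.2519/119.51 = 0.002108 hr

Final: 0.002108 hr


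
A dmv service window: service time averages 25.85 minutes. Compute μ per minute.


μ = 1/(service time) in consistent units.
1 minute = 1 min, so μ = 1/25.85 = 0.03868 per minute

Final: 0.03868 /min


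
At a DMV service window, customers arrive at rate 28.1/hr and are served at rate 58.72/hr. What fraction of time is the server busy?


ρ = λ/μ = 28.1/58.72 = 0.4785

Final: 0.4785


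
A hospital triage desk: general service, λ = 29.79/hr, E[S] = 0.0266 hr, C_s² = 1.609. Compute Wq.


ρ = λ·E[S] = 29.79·0.0266 = 0.7924
E[S²] = E[S]²(1+C_s²) = 0.0266²·(1+1.609) = 0.001846
Wq = λ·E[S²]/(2(1−ρ)) = 29.79·0.001846/(2·0.2076) = 0.13246 hr

Final: 0.13246 hr


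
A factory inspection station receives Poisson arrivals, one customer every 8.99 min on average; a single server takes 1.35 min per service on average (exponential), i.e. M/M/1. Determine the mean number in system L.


λ = 60/8.99 = 6.6741 /hr
μ = 60/1.35 = 44.4444 /hr
ρ = λ/μ = 6.6741/44.4444 = 0.1502
L = ρ/(1−ρ) = 0.1502/0.8498 = 0.1767

Final: 0.1767


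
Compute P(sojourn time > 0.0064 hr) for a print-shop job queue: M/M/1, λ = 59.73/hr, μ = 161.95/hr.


W ~ Exponential(μ−λ) for M/M/1.
μ − λ = 161.95 − 59.73 = 102.2200
P(W > t) = e^{−(μ−λ)t} = e^{−0.6542} = 0.519854

Final: 0.519854


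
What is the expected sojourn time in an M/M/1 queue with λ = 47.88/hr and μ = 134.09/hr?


W = 1/(μ−λ) = 1/(134.09 − 47.88) = 1/86.21 = 0.01160 hr

Final: 0.01160 hr


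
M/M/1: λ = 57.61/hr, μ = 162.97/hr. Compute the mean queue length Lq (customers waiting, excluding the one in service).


ρ = 57.61/162.97 = 0.3535
Lq = ρ²/(1−ρ) = 0.1250/0.6465 = 0.1933

Final: 0.1933


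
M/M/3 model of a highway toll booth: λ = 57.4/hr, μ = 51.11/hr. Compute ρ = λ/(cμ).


ρ = λ/(cμ) = 57.4/(3·51.11) = 57.4/153.33 = 0.3744

Final: 0.3744


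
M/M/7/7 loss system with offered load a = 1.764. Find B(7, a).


B(c,a) = (a^c/c!) / Σ_{k=0}^{c} a^k/k!
a^7/7! = 0.010545
Σ terms (k=0..7): 1.00000 + 1.76400 + 1.55585 + 0.91484 + 0.40344 + 0.14233 + 0.04185 + 0.01055 = 5.832857
B = 0.010545/5.832857 = 0.001808

Final: 0.001808


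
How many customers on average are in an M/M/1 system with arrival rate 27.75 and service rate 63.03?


ρ = λ/μ = 27.75/63.03 = 0.4403
L = ρ/(1−ρ) = 0.4403/(1 − 0.4403) = 0.4403/0.5597 = 0.7866

Final: 0.7866


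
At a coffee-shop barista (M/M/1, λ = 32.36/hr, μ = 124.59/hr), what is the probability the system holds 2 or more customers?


ρ = 32.36/124.59 = 0.2597
P(N ≥ n) = ρ^n = 0.2597^2 = 0.067461

Final: 0.067461


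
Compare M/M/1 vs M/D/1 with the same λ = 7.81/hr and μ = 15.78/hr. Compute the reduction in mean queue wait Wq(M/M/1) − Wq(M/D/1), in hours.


ρ = 7.81/15.78 = 0.4949
Wq(M/M/1) = ρ/(μ−λ) = 0.4949/7.97 = 0.06210 hr
Wq(M/D/1) = ρ/(2(μ−λ)) = 0.03105 hr
Savings = 0.06210 − 0.03105 = 0.03105 hr

Final: 0.03105 hr


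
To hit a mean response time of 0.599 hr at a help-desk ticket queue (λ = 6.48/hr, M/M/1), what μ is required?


W = 1/(μ−λ) ⇒ μ − λ = 1/W = 1/0.599 = 1.6694
μ = λ + 1/W = 6.48 + 1.6694 = 8.1494 per hr

Final: 8.1494 /hr


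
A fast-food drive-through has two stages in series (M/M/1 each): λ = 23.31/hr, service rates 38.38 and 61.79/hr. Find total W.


Each node sees arrival rate λ = 23.31/hr (tandem ⇒ throughput preserved).
W₁ = 1/(μ₁−λ) = 1/(38.38−23.31) = 0.06636 hr
W₂ = 1/(μ₂−λ) = 1/(61.79−23.31) = 0.02599 hr
W_total = W₁ + W₂ = 0.06636 + 0.02599 = 0.09234 hr

Final: 0.09234 hr


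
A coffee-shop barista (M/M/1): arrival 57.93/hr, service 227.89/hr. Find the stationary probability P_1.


ρ = 57.93/227.89 = 0.2542
P_n = (1−ρ)·ρ^n = (1 − 0.2542)·0.2542^1 = 0.7458·0.254202 = 0.189583

Final: 0.189583


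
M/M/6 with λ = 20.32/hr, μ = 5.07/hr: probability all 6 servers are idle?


a = λ/μ = 20.32/5.07 = 4.0079; ρ = a/c = 0.6680
Σ_{k=0}^{5} a^k/k! (terms k=0..5) = 1.00000 + 4.00789 + 8.03159 + 10.72991 + 10.75107 + 8.61782 = 43.13828
Tail: a^6/(6!(1−ρ)) = 4144.71302/(720·0.3320) = 17.33803
P₀ = 1/(43.13828 + 17.33803) = 1/60.47631 = 0.016535

Final: 0.016535


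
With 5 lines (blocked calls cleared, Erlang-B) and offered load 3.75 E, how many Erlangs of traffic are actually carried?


B(5,3.75) = 0.176617 (Erlang-B)
Carried load = a(1 − B) = 3.75·(1 − 0.176617) = 3.75·0.823383 = 3.0877 E

Final: 3.0877 Erlangs


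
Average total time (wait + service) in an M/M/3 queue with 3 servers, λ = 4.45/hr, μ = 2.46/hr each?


a = 1.8089; ρ = 0.6030; P₀ = 0.144300
Lq = P₀·a^c·ρ/(c!(1−ρ)²) = 0.54459
Wq = Lq/λ = 0.54459/4.45 = 0.12238 hr
W = Wq + 1/μ = 0.12238 + 0.40650 = 0.52888 hr

Final: 0.52888 hr


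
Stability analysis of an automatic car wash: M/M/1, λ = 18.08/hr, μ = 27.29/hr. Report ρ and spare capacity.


Total capacity cμ = 1·27.29 = 27.29/hr
ρ = λ/(cμ) = 18.08/27.29 = 0.6625
Stable ⇔ ρ < 1: YES
Spare capacity = cμ − λ = 27.29 − 18.08 = 9.21/hr

Final: ρ = 0.6625; stable; margin = 9.21/hr


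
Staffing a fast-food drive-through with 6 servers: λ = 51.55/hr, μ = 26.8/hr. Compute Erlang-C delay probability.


a = λ/μ = 1.9235; ρ = a/6 = 0.3206
P₀ = 0.145923 (from M/M/c formula)
C(c,a) = [a^c/(c!(1−ρ))]·P₀ = [50.64811/(720·0.6794)]·0.145923
= 0.10354·0.145923 = 0.015108

Final: 0.015108


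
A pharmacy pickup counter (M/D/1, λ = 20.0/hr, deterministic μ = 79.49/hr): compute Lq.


ρ = 20.0/79.49 = 0.2516
M/D/1: Lq = ρ²/(2(1−ρ)) = 0.06330/(2·0.7484) = 0.04229

Final: 0.04229


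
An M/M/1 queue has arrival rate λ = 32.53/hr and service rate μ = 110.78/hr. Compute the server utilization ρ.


ρ = λ/μ = 32.53/110.78 = 0.2936

Final: 0.2936


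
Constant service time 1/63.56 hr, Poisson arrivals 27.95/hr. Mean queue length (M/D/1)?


ρ = 27.95/63.56 = 0.4397
M/D/1: Lq = ρ²/(2(1−ρ)) = 0.1934/(2·0.5603) = 0.17257

Final: 0.17257


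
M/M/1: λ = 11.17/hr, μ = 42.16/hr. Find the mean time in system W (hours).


W = 1/(μ−λ) = 1/(42.16 − 11.17) = 1/30.99 = 0.03227 hr

Final: 0.03227 hr


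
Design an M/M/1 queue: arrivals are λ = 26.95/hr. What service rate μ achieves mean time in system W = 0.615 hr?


W = 1/(μ−λ) ⇒ μ − λ = 1/W = 1/0.615 = 1.6260
μ = λ + 1/W = 26.95 + 1.6260 = 28.5760 per hr

Final: 28.5760 /hr


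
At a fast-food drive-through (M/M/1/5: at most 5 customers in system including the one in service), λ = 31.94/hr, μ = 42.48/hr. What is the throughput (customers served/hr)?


ρ = 0.7519; P_K = (1−ρ)ρ^5/(1−ρ^6) = 0.072770
λ_eff = λ(1 − P_K) = 31.94·(1 − 0.072770) = 31.94·0.927230 = 29.6157 /hr

Final: 29.6157 /hr


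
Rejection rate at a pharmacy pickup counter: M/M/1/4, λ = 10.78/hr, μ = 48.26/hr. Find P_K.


ρ = λ/μ = 10.78/48.26 = 0.2234
P_K = (1−ρ)ρ^K/(1−ρ^(K+1)) = (0.7766·0.002490)/(1 − 0.0005561)
= 0.001933/0.999444 = 0.001935

Final: 0.001935


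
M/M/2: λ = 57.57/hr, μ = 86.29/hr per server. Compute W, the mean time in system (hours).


a = 0.6672; ρ = 0.3336; P₀ = 0.499718
Lq = P₀·a^c·ρ/(c!(1−ρ)²) = 0.08354
Wq = Lq/λ = 0.08354/57.57 = 0.001451 hr
W = Wq + 1/μ = 0.001451 + 0.01159 = 0.01304 hr

Final: 0.01304 hr


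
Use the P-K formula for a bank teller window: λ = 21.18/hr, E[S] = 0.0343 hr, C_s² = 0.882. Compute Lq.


ρ = λ·E[S] = 21.18·0.0343 = 0.7265
Lq = ρ²(1+C_s²)/(2(1−ρ)) = 0.5278·(1+0.882)/(2·0.2735)
= 0.5278·1.8820/0.5471 = 1.81565

Final: 1.81565


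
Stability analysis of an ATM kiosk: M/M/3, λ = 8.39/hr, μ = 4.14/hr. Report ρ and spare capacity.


Total capacity cμ = 3·4.14 = 12.42/hr
ρ = λ/(cμ) = 8.39/12.42 = 0.6755
Stable ⇔ ρ < 1: YES
Spare capacity = cμ − λ = 12.42 − 8.39 = 4.03/hr

Final: ρ = 0.6755; stable; margin = 4.03/hr


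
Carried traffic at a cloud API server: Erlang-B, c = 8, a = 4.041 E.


B(8,4.041) = 0.031720 (Erlang-B)
Carried load = a(1 − B) = 4.041·(1 − 0.031720) = 4.041·0.968280 = 3.9128 E

Final: 3.9128 Erlangs


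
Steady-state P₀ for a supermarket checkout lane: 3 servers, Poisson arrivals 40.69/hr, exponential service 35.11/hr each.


a = λ/μ = 40.69/35.11 = 1.1589; ρ = a/c = 0.3863
Σ_{k=0}^{2} a^k/k! (terms k=0..2) = 1.00000 + 1.15893 + 0.67156 = 2.83049
Tail: a^3/(3!(1−ρ)) = 1.55658/(6·0.6137) = 0.42274
P₀ = 1/(2.83049 + 0.42274) = 1/3.25322 = 0.307387

Final: 0.307387


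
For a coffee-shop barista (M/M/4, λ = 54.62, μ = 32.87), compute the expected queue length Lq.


a = λ/μ = 1.6617; ρ = a/4 = 0.4154
P₀ = 0.186899
Lq = P₀·a^c·ρ / (c!·(1−ρ)²) = 0.186899·7.62444·0.4154/(24·0.34173)
= 0.07218

Final: 0.07218


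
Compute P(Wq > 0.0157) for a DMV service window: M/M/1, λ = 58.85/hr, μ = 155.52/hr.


ρ = 58.85/155.52 = 0.3784
P(Wq > t) = ρ·e^{−(μ−λ)t} = 0.3784·e^{−1.5177}
= 0.3784·0.219211 = 0.082951

Final: 0.082951


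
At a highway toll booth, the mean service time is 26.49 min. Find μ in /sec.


μ = 1/(service time) in consistent units.
1 second = 0.0166667 min, so μ = 0.0166667/26.49 = 0.0006292 per second

Final: 0.0006292 /sec


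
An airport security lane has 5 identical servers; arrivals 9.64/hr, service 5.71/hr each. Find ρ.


ρ = λ/(cμ) = 9.64/(5·5.71) = 9.64/28.55 = 0.3377

Final: 0.3377


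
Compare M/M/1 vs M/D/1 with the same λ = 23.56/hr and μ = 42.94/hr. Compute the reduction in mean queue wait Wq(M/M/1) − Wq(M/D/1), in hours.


ρ = 23.56/42.94 = 0.5487
Wq(M/M/1) = ρ/(μ−λ) = 0.5487/19.38 = 0.02831 hr
Wq(M/D/1) = ρ/(2(μ−λ)) = 0.01416 hr
Savings = 0.02831 − 0.01416 = 0.01416 hr

Final: 0.01416 hr


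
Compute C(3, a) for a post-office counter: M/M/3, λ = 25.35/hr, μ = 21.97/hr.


a = λ/μ = 1.1538; ρ = a/3 = 0.3846
P₀ = 0.309064 (from M/M/c formula)
C(c,a) = [a^c/(c!(1−ρ))]·P₀ = [1.53619/(6·0.6154)]·0.309064
= 0.41605·0.309064 = 0.128586

Final: 0.128586


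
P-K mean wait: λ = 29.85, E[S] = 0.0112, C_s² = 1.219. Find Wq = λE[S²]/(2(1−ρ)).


ρ = λ·E[S] = 29.85·0.0112 = 0.3343
E[S²] = E[S]²(1+C_s²) = 0.0112²·(1+1.219) = 0.0002784
Wq = λ·E[S²]/(2(1−ρ)) = 29.85·0.0002784/(2·0.6657) = 0.006241 hr

Final: 0.006241 hr


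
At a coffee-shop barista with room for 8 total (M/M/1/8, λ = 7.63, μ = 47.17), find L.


ρ = 7.63/47.17 = 0.1618
L = ρ[1 − (K+1)ρ^K + Kρ^(K+1)] / [(1−ρ)(1−ρ^(K+1))]
Numerator: 0.1618·(1 − 9·0.0000004687 + 8·0.00000007581) = 0.161755
Denominator: (0.8382)·(1.000000) = 0.838245
L = 0.161755/0.838245 = 0.1930

Final: 0.1930


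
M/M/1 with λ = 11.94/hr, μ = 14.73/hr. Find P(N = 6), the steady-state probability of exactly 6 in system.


ρ = 11.94/14.73 = 0.8106
P_n = (1−ρ)·ρ^n = (1 − 0.8106)·0.8106^6 = 0.1894·0.283667 = 0.053729

Final: 0.053729


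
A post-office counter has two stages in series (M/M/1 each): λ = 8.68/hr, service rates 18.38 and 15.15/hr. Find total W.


Each node sees arrival rate λ = 8.68/hr (tandem ⇒ throughput preserved).
W₁ = 1/(μ₁−λ) = 1/(18.38−8.68) = 0.10309 hr
W₂ = 1/(μ₂−λ) = 1/(15.15−8.68) = 0.15456 hr
W_total = W₁ + W₂ = 0.10309 + 0.15456 = 0.25765 hr

Final: 0.25765 hr


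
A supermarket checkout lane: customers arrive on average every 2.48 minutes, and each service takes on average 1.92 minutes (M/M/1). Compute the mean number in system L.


λ = 60/2.48 = 24.1935 /hr
μ = 60/1.92 = 31.2500 /hr
ρ = λ/μ = 24.1935/31.2500 = 0.7742
L = ρ/(1−ρ) = 0.7742/0.2258 = 3.4286

Final: 3.4286


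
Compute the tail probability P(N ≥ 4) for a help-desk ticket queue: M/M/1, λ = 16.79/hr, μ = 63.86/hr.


ρ = 16.79/63.86 = 0.2629
P(N ≥ n) = ρ^n = 0.2629^4 = 0.004778

Final: 0.004778


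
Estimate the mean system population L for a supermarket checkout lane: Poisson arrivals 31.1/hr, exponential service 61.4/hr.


ρ = λ/μ = 31.1/61.4 = 0.5065
L = ρ/(1−ρ) = 0.5065/(1 − 0.5065) = 0.5065/0.4935 = 1.0264

Final: 1.0264


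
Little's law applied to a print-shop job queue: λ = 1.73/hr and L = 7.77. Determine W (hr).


W = L/λ = 7.77/1.73 = 4.4913 hr

Final: 4.4913 hr


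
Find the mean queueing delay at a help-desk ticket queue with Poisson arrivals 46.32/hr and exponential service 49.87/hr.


ρ = 46.32/49.87 = 0.9288
Wq = ρ/(μ−λ) = 0.9288/(49.87 − 46.32) = 0.9288/3.55 = 0.2616 hr

Final: 0.2616 hr


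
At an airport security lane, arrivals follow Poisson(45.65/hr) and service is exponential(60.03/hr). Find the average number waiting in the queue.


ρ = 45.65/60.03 = 0.7605
Lq = ρ²/(1−ρ) = 0.5783/0.2395 = 2.4141

Final: 2.4141


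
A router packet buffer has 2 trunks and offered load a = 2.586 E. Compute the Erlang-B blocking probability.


B(c,a) = (a^c/c!) / Σ_{k=0}^{c} a^k/k!
a^2/2! = 3.343698
Σ terms (k=0..2): 1.00000 + 2.58600 + 3.34370 = 6.929698
B = 3.343698/6.929698 = 0.482517

Final: 0.482517


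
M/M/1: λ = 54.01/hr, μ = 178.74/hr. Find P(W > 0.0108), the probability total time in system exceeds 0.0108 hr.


W ~ Exponential(μ−λ) for M/M/1.
μ − λ = 178.74 − 54.01 = 124.7300
P(W > t) = e^{−(μ−λ)t} = e^{−1.3471} = 0.259997

Final: 0.259997


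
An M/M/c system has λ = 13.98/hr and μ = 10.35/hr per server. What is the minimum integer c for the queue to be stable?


Stability requires cμ > λ ⇔ c > λ/μ.
λ/μ = 13.98/10.35 = 1.3507
Minimum integer c = ⌊1.3507⌋ + 1 = 2
Check: 2·10.35 = 20.70 > 13.98, while 1·10.35 = 10.35 ≤ 13.98

Final: 2 servers
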